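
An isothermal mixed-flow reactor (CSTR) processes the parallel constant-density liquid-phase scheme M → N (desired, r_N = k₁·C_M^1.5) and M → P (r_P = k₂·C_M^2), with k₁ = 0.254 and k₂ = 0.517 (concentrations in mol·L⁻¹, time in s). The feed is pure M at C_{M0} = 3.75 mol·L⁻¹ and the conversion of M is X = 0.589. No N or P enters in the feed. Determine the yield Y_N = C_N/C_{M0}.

Exit C_M = C_{M0}(1−X) = 3.75×0.411 = 1.541 mol·L⁻¹.
In a CSTR the entire volume is at exit conditions, so r_N = 0.254×1.541^1.5 = 0.4860 and r_P = 0.517×1.541^2 = 1.228.
Fraction of consumed M going to N: r_N/(r_N+r_P) = 0.2835.
C_N = 0.2835·C_{M0}·X = 0.2835×3.75×0.589 = 0.626 mol·L⁻¹; Y_N = C_N/C_{M0} = 0.167.

0.167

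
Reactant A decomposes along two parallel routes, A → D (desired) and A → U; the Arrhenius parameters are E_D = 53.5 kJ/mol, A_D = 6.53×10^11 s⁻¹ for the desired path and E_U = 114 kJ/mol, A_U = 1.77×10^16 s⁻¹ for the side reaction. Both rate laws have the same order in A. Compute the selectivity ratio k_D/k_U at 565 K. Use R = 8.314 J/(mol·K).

14.5

Since both paths have the same order in A, the concentration cancels and S_{D/U} = k_D/k_U = (A_D/A_U)·exp[(E_U−E_D)/(RT)].
(E_U−E_D)/(RT) = (114−53.5)×10³/(8.314×565) = 60500/4697 = 12.88.
k_D/k_U = (6.53×10^11/1.77×10^16)·exp(12.88) = 3.689×10^-5 × 3.922×10^5 = 14.5.
Since E_D < E_U, lowering the temperature improves selectivity toward D.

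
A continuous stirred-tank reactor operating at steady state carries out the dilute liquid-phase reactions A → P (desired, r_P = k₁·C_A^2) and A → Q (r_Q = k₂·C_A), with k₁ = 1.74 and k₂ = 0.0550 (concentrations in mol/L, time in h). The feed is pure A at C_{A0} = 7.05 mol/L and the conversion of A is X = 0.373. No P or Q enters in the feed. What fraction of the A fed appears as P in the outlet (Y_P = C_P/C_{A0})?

0.370

Exit C_A = C_{A0}(1−X) = 7.05×0.627 = 4.420 mol/L.
In a CSTR the entire volume is at exit conditions, so r_P = 1.74×4.420^2 = 34.00 and r_Q = 0.0550×4.420 = 0.2431.
Fraction of consumed A going to P: r_P/(r_P+r_Q) = 0.9929.
C_P = 0.9929·C_{A0}·X = 0.9929×7.05×0.373 = 2.61 mol/L; Y_P = C_P/C_{A0} = 0.370.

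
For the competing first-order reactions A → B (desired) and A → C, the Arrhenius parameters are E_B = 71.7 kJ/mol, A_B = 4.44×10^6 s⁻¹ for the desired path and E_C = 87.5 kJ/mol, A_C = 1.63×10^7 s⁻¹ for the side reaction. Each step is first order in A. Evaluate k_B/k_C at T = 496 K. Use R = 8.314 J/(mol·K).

Since both paths have the same order in A, the concentration cancels and S_{B/C} = k_B/k_C = (A_B/A_C)·exp[(E_C−E_B)/(RT)].
(E_C−E_B)/(RT) = (87.5−71.7)×10³/(8.314×496) = 15800/4124 = 3.831.
k_B/k_C = (4.44×10^6/1.63×10^7)·exp(3.831) = 0.2724 × 46.13 = 12.6.
Since E_B < E_C, lowering the temperature improves selectivity toward B.

12.6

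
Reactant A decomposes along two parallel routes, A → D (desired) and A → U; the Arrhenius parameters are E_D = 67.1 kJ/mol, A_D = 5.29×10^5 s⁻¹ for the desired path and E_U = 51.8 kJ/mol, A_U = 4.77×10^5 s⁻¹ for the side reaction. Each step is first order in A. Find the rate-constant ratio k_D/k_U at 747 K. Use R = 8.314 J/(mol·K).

0.0944

With equal orders, S_{D/U} = k_D/k_U = (A_D/A_U)·exp[(E_U−E_D)/(RT)].
(E_U−E_D)/(RT) = (51.8−67.1)×10³/(8.314×747) = -15300/6211 = -2.464.
k_D/k_U = (5.29×10^5/4.77×10^5)·exp(-2.464) = 1.109 × 0.08513 = 0.0944.
Since E_D > E_U, raising the temperature improves selectivity toward D.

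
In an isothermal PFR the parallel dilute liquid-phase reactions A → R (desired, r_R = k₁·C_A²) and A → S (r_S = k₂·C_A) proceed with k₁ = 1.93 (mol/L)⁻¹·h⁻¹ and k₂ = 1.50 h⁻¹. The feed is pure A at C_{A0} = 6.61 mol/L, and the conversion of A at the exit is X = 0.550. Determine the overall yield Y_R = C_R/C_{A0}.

0.470

C_A = C_{A0}(1−X) = 2.974 mol/L.
Along a PFR/batch, dC_S/dC_A = −r_S/(r_R+r_S) = −k₂/(k₂+k₁·C_A).
Integrating from C_{A0} to C_A: C_S = (1.50/1.93)·ln[(1.50+1.93·6.61)/(1.50+1.93·2.97)] = 0.7772·ln(14.26/7.241) = 0.5266 mol/L.
Then C_R = (C_{A0}−C_A) − C_S = 3.636 − 0.5266 = 3.109 mol/L.
Y_R = C_R/C_{A0} = 3.109/6.61 = 0.470.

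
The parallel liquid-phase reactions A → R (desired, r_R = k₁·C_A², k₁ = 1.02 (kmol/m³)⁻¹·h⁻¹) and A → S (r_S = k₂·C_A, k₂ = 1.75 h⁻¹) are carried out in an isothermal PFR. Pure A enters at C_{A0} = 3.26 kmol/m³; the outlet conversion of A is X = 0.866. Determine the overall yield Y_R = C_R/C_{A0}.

C_A = C_{A0}(1−X) = 0.4368 kmol/m³.
Along a PFR/batch, dC_S/dC_A = −r_S/(r_R+r_S) = −k₂/(k₂+k₁·C_A).
Integrating from C_{A0} to C_A: C_S = (1.75/1.02)·ln[(1.75+1.02·3.26)/(1.75+1.02·0.437)] = 1.716·ln(5.075/2.196) = 1.438 kmol/m³.
Then C_R = (C_{A0}−C_A) − C_S = 2.823 − 1.438 = 1.386 kmol/m³.
Y_R = C_R/C_{A0} = 1.386/3.26 = 0.425.

0.425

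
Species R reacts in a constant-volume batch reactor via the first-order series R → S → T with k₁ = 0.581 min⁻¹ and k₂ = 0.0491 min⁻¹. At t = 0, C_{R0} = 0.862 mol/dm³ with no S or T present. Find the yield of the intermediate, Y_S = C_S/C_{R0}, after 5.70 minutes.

0.786

Solving the coupled first-order balances gives C_S(t) = [k₁/(k₂−k₁)]·C_{R0}·(e^(−k₁t) − e^(−k₂t)).
e^(−k₁t) = e^(−0.581×5.70) = e^(−3.312) = 0.03645; e^(−k₂t) = e^(−0.2799) = 0.7559.
C_S = 0.581×0.862/(0.0491−0.581) × (0.03645−0.7559) = (-0.9416)×(-0.7194) = 0.6774 mol/dm³.
Y_S = C_S/C_{R0} = 0.6774/0.862 = 0.786.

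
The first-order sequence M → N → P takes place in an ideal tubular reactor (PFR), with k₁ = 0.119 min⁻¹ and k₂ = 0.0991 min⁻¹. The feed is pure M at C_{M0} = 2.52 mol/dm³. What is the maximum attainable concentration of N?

For a first-order series the maximum intermediate yield is C_{N,max}/C_{M0} = (k₁/k₂)^[k₂/(k₂−k₁)].
= (0.119/0.0991)^(0.0991/(0.0991−0.119)) = (1.201)^(-4.980) = 0.4020.
C_{N,max} = 0.4020×2.52 = 1.01 mol/dm³.

1.01 mol/dm³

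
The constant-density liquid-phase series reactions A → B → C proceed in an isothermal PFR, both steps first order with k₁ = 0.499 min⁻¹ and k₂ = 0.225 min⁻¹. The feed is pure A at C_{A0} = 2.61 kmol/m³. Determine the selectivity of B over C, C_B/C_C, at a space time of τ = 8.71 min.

0.309

For first-order series with pure A initially, C_B(τ) = k₁C_{A0}/(k₂−k₁)·(e^(−k₁τ) − e^(−k₂τ)).
e^(−k₁τ) = e^(−0.499×8.71) = e^(−4.346) = 0.01295; e^(−k₂τ) = e^(−1.960) = 0.1409.
C_B = 0.499×2.61/(0.225−0.499) × (0.01295−0.1409) = (-4.753)×(-0.1279) = 0.6081 kmol/m³.
C_A = C_{A0}e^(−k₁τ) = 0.03381 kmol/m³, so C_C = C_{A0}−C_A−C_B = 1.968 kmol/m³; C_B/C_C = 0.309.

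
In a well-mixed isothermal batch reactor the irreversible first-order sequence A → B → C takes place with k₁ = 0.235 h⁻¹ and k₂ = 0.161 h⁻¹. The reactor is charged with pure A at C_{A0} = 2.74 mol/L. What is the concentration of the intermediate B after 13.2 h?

0.648 mol/L

The intermediate concentration in a first-order A→B→C sequence is C_B = k₁C_{A0}(e^(−k₁t) − e^(−k₂t))/(k₂−k₁).
e^(−k₁t) = e^(−0.235×13.2) = e^(−3.102) = 0.04496; e^(−k₂t) = e^(−2.125) = 0.1194.
C_B = 0.235×2.74/(0.161−0.235) × (0.04496−0.1194) = (-8.701)×(-0.07445) = 0.6478 mol/L.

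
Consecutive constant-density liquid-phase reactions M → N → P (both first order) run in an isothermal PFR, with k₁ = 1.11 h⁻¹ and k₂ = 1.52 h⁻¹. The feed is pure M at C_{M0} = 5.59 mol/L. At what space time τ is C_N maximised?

The intermediate peaks when r₁ = r₂, i.e. k₁e^(−k₁τ) = k₂e^(−k₂τ), giving τ_opt = ln(k₂/k₁)/(k₂−k₁).
= ln(1.52/1.11)/(1.52−1.11) = ln(1.369)/0.4100 = 0.3144/0.4100 = 0.767 h.

0.767 h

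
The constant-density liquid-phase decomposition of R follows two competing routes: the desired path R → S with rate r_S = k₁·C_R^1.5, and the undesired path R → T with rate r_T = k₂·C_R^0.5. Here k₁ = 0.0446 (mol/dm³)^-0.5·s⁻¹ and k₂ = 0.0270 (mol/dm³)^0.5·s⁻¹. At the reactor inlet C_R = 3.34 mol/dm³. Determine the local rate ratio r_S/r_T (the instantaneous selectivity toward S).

S_{S/T} = r_S/r_T = (k₁·C_R^1.5)/(k₂·C_R^0.5) = (k₁/k₂)·C_R.
= (0.0446×3.340^1.5) / (0.0270×3.340^0.5) = 0.2722/0.04934 = 5.52.
Since the desired path is higher order in R, keeping C_R high (PFR or concentrated feed) favours S.

5.52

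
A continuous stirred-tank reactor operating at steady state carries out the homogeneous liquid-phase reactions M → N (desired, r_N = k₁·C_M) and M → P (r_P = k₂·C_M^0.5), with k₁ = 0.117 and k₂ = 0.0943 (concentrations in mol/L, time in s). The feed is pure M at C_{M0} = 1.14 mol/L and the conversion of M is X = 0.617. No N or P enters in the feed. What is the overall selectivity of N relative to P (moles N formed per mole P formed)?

0.820

Exit C_M = C_{M0}(1−X) = 1.14×0.383 = 0.4366 mol/L.
A CSTR operates uniformly at the exit composition, giving r_N = 0.05108 and r_P = 0.06231 (each k·C_M^n at C_M = 0.4366).
Overall selectivity = C_N/C_P = r_Nτ/(r_Pτ) = r_N/r_P = 0.820.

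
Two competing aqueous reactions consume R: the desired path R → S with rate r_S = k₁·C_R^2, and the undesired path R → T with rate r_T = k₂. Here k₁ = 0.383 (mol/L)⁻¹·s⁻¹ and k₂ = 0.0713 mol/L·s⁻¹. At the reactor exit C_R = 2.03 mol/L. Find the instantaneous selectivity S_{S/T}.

S_{S/T} = r_S/r_T = (k₁·C_R^2)/(k₂) = (k₁/k₂)·C_R^2.
= (0.383×2.030^2) / (0.0713) = 1.578/0.07130 = 22.1.

22.1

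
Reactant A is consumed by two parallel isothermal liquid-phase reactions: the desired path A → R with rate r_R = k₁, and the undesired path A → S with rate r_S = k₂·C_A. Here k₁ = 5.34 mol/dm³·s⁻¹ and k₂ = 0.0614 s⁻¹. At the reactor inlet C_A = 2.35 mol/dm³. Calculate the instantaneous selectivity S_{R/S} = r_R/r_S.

37.0

S_{R/S} = r_R/r_S = (k₁)/(k₂·C_A) = (k₁/k₂)·C_A⁻¹.
= (5.34) / (0.0614×2.350) = 5.340/0.1443 = 37.0.
The undesired path is higher order in A, so low C_A (CSTR or dilute feed) favours R.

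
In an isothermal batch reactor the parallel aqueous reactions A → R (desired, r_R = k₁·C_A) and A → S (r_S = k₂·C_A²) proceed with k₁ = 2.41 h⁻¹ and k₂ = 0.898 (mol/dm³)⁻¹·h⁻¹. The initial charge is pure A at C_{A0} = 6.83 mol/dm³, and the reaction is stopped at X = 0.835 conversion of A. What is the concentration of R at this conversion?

C_A = C_{A0}(1−X) = 1.127 mol/dm³.
Along a PFR/batch, dC_R/dC_A = −r_R/(r_R+r_S) = −k₁/(k₁+k₂·C_A).
Integrating from C_{A0} to C_A: C_R = (2.41/0.898)·ln[(2.41+0.898·6.83)/(2.41+0.898·1.13)] = 2.684·ln(8.543/3.422) = 2.455 mol/dm³.

2.46 mol/dm³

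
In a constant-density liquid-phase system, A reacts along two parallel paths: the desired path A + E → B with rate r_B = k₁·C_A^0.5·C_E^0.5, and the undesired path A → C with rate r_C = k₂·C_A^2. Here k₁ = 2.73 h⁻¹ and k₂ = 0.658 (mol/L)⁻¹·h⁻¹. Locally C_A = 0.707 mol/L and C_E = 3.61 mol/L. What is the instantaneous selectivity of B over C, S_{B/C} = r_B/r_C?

13.3

S_{B/C} = r_B/r_C = (k₁·C_A^0.5·C_E^0.5)/(k₂·C_A^2) = (k₁/k₂)·C_A^-1.5·C_E^0.5.
= (2.73×0.7070^0.5×3.610^0.5) / (0.658×0.7070^2) = 4.361/0.3289 = 13.3.
The undesired path is higher order in A, so low C_A (CSTR or dilute feed) favours B.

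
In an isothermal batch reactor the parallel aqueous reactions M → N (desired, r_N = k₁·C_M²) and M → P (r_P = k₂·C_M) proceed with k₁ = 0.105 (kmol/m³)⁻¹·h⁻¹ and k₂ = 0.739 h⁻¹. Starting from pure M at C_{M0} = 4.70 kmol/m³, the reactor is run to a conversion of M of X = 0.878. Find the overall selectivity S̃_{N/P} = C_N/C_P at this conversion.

0.354

C_M = C_{M0}(1−X) = 0.5734 kmol/m³.
Along a PFR/batch, dC_P/dC_M = −r_P/(r_N+r_P) = −k₂/(k₂+k₁·C_M).
Integrating from C_{M0} to C_M: C_P = (0.739/0.105)·ln[(0.739+0.105·4.70)/(0.739+0.105·0.573)] = 7.038·ln(1.232/0.7992) = 3.049 kmol/m³.
Then C_N = (C_{M0}−C_M) − C_P = 4.127 − 3.049 = 1.078 kmol/m³.
S̃_{N/P} = C_N/C_P = 1.078/3.049 = 0.354.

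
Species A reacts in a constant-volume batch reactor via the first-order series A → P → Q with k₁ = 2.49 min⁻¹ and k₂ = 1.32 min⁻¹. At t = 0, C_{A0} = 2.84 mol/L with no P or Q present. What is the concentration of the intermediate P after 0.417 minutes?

For first-order series with pure A initially, C_P(t) = k₁C_{A0}/(k₂−k₁)·(e^(−k₁t) − e^(−k₂t)).
e^(−k₁t) = e^(−2.49×0.417) = e^(−1.038) = 0.3540; e^(−k₂t) = e^(−0.5504) = 0.5767.
C_P = 2.49×2.84/(1.32−2.49) × (0.3540−0.5767) = (-6.044)×(-0.2227) = 1.346 mol/L.

1.35 mol/L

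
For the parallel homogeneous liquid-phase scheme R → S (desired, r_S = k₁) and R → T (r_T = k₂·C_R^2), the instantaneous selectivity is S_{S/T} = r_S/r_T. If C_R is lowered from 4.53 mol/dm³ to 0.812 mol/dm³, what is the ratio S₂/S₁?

S_{S/T} = (k₁/k₂)·C_R^-2, so S₂/S₁ = (C_{R,2}/C_{R,1})^-2.
= (0.812/4.53)^(-2) = (0.1792)^(-2) = 31.1.

31.1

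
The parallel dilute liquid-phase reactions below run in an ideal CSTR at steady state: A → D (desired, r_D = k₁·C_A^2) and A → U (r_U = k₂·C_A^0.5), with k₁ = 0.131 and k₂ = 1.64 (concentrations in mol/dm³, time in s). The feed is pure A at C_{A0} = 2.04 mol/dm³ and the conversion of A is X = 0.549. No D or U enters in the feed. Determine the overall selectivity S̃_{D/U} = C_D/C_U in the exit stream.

0.0705

Exit C_A = C_{A0}(1−X) = 2.04×0.451 = 0.9200 mol/dm³.
A CSTR operates uniformly at the exit composition, giving r_D = 0.1109 and r_U = 1.573 (each k·C_A^n at C_A = 0.9200).
Overall selectivity = C_D/C_U = r_Dτ/(r_Uτ) = r_D/r_U = 0.0705.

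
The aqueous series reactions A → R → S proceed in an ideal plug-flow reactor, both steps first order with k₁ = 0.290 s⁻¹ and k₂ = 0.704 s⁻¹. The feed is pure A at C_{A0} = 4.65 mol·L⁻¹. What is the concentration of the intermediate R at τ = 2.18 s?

Solving the coupled first-order balances gives C_R(τ) = [k₁/(k₂−k₁)]·C_{A0}·(e^(−k₁τ) − e^(−k₂τ)).
e^(−k₁τ) = e^(−0.290×2.18) = e^(−0.6322) = 0.5314; e^(−k₂τ) = e^(−1.535) = 0.2155.
C_R = 0.290×4.65/(0.704−0.290) × (0.5314−0.2155) = 3.257×0.3159 = 1.029 mol·L⁻¹.

1.03 mol·L⁻¹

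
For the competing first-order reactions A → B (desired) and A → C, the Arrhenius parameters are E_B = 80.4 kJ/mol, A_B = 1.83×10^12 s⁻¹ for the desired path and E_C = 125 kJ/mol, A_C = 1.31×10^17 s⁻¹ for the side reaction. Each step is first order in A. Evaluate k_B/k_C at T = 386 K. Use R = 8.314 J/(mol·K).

k_B/k_C = (A_B/A_C)·exp[−(E_B−E_C)/(RT)] = (A_B/A_C)·exp[(E_C−E_B)/(RT)].
(E_C−E_B)/(RT) = (125−80.4)×10³/(8.314×386) = 44600/3209 = 13.90.
k_B/k_C = (1.83×10^12/1.31×10^17)·exp(13.90) = 1.397×10^-5 × 1.085×10^6 = 15.2.

15.2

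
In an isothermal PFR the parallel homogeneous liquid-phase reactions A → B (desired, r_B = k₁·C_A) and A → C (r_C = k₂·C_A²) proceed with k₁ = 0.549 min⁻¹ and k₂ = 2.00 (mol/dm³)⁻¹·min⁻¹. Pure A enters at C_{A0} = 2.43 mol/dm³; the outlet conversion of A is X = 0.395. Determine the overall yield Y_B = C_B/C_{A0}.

C_A = C_{A0}(1−X) = 1.470 mol/dm³.
Along a PFR/batch, dC_B/dC_A = −r_B/(r_B+r_C) = −k₁/(k₁+k₂·C_A).
Integrating from C_{A0} to C_A: C_B = (0.549/2.00)·ln[(0.549+2.00·2.43)/(0.549+2.00·1.47)] = 0.2745·ln(5.409/3.489) = 0.1203 mol/dm³.
Y_B = C_B/C_{A0} = 0.1203/2.43 = 0.0495.

0.0495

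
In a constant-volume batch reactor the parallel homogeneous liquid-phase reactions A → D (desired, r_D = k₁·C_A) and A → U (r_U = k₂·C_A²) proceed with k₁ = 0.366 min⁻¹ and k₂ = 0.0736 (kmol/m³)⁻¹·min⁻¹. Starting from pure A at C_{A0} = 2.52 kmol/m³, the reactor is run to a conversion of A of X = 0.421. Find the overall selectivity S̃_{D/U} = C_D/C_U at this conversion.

C_A = C_{A0}(1−X) = 1.459 kmol/m³.
Along a PFR/batch, dC_D/dC_A = −r_D/(r_D+r_U) = −k₁/(k₁+k₂·C_A).
Integrating from C_{A0} to C_A: C_D = (0.366/0.0736)·ln[(0.366+0.0736·2.52)/(0.366+0.0736·1.46)] = 4.973·ln(0.5515/0.4734) = 0.7592 kmol/m³.
C_U = (C_{A0}−C_A)−C_D = 0.3017 kmol/m³; S̃_{D/U} = 0.7592/0.3017 = 2.52.

2.52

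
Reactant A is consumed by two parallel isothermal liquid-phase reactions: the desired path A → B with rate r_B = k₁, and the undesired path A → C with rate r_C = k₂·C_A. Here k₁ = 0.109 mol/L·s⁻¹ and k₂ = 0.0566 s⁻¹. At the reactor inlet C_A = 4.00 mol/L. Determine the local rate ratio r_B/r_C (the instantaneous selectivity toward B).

0.481

S_{B/C} = r_B/r_C = (k₁)/(k₂·C_A) = (k₁/k₂)·C_A⁻¹.
= (0.109) / (0.0566×4.000) = 0.1090/0.2264 = 0.481.
The undesired path is higher order in A, so low C_A (CSTR or dilute feed) favours B.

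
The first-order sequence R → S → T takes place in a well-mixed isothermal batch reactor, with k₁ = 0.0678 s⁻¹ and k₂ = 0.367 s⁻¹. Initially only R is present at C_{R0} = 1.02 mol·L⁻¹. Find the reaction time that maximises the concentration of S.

The intermediate peaks when r₁ = r₂, i.e. k₁e^(−k₁t) = k₂e^(−k₂t), giving t_opt = ln(k₂/k₁)/(k₂−k₁).
= ln(0.367/0.0678)/(0.367−0.0678) = ln(5.413)/0.2992 = 1.689/0.2992 = 5.64 s.

5.64 s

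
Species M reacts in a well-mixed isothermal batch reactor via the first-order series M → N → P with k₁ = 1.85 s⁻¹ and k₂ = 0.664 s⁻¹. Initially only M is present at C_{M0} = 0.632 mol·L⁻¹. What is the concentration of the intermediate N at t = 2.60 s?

For first-order series with pure M initially, C_N(t) = k₁C_{M0}/(k₂−k₁)·(e^(−k₁t) − e^(−k₂t)).
e^(−k₁t) = e^(−1.85×2.60) = e^(−4.810) = 0.008148; e^(−k₂t) = e^(−1.726) = 0.1779.
C_N = 1.85×0.632/(0.664−1.85) × (0.008148−0.1779) = (-0.9858)×(-0.1698) = 0.1674 mol·L⁻¹.

0.167 mol·L⁻¹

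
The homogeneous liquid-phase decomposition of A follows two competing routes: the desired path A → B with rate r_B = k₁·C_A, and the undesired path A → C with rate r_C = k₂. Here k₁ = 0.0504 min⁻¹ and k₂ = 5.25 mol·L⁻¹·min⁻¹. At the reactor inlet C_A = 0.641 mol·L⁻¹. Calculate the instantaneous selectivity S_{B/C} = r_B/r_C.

0.00615

S_{B/C} = r_B/r_C = (k₁·C_A)/(k₂) = (k₁/k₂)·C_A.
= (0.0504×0.6410) / (5.25) = 0.03231/5.250 = 0.00615.
Since the desired path is higher order in A, keeping C_A high (PFR or concentrated feed) favours B.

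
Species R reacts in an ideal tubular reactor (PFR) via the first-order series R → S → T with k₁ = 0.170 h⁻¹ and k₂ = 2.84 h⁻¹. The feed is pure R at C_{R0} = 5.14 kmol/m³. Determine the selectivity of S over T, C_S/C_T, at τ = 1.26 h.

0.346

The intermediate concentration in a first-order A→B→C sequence is C_S = k₁C_{R0}(e^(−k₁τ) − e^(−k₂τ))/(k₂−k₁).
e^(−k₁τ) = e^(−0.170×1.26) = e^(−0.2142) = 0.8072; e^(−k₂τ) = e^(−3.578) = 0.02792.
C_S = 0.170×5.14/(2.84−0.170) × (0.8072−0.02792) = 0.3273×0.7793 = 0.2550 kmol/m³.
C_R = C_{R0}e^(−k₁τ) = 4.149 kmol/m³, so C_T = C_{R0}−C_R−C_S = 0.7360 kmol/m³; C_S/C_T = 0.346.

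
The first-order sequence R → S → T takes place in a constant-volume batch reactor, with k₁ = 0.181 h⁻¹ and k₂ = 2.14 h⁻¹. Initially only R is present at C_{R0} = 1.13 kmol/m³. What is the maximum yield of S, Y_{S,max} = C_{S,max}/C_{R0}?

0.0673

At the optimum, C_{S,max}/C_{R0} = (k₁/k₂)^[k₂/(k₂−k₁)].
= (0.181/2.14)^(2.14/(2.14−0.181)) = (0.08458)^(1.092) = 0.06732.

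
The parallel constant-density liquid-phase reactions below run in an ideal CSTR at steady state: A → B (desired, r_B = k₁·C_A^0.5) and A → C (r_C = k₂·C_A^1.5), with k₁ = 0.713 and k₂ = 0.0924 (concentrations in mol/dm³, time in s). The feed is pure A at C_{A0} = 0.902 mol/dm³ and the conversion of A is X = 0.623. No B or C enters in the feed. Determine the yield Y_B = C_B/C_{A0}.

Exit C_A = C_{A0}(1−X) = 0.902×0.377 = 0.3401 mol/dm³.
In a CSTR the entire volume is at exit conditions, so r_B = 0.713×0.3401^0.5 = 0.4158 and r_C = 0.0924×0.3401^1.5 = 0.01832.
Fraction of consumed A going to B: r_B/(r_B+r_C) = 0.9578.
C_B = 0.9578·C_{A0}·X = 0.9578×0.902×0.623 = 0.538 mol/dm³; Y_B = C_B/C_{A0} = 0.597.

0.597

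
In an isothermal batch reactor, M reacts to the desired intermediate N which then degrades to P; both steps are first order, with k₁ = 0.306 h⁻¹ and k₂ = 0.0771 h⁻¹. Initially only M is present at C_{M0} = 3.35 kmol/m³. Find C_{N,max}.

2.11 kmol/m³

At the optimum, C_{N,max}/C_{M0} = (k₁/k₂)^[k₂/(k₂−k₁)].
= (0.306/0.0771)^(0.0771/(0.0771−0.306)) = (3.969)^(-0.3368) = 0.6286.
C_{N,max} = 0.6286×3.35 = 2.11 kmol/m³.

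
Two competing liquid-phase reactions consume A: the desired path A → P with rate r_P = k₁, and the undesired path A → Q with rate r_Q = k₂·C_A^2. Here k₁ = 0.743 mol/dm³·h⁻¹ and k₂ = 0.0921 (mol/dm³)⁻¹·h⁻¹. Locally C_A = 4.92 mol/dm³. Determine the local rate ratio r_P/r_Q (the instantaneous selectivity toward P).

0.333

S_{P/Q} = r_P/r_Q = (k₁)/(k₂·C_A^2) = (k₁/k₂)·C_A^-2.
= (0.743) / (0.0921×4.920^2) = 0.7430/2.229 = 0.333.
The undesired path is higher order in A, so low C_A (CSTR or dilute feed) favours P.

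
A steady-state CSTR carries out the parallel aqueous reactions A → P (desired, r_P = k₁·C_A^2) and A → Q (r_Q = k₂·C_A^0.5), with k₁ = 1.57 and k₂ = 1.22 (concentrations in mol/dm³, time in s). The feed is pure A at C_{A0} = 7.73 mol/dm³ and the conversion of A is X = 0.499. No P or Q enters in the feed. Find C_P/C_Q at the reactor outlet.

Exit C_A = C_{A0}(1−X) = 7.73×0.501 = 3.873 mol/dm³.
Rates in a CSTR are evaluated at the outlet concentration: r_P = 1.57×3.873^2 = 23.55, r_Q = 1.22×3.873^0.5 = 2.401.
Overall selectivity = C_P/C_Q = r_Pτ/(r_Qτ) = r_P/r_Q = 9.81.

9.81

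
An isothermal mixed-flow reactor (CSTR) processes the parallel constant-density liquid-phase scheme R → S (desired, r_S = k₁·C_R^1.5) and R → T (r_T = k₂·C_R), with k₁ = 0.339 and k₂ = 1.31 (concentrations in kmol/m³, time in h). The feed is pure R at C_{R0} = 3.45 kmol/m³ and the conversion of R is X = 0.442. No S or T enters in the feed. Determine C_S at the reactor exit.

0.403 kmol/m³

Exit C_R = C_{R0}(1−X) = 3.45×0.558 = 1.925 kmol/m³.
In a CSTR the entire volume is at exit conditions, so r_S = 0.339×1.925^1.5 = 0.9055 and r_T = 1.31×1.925 = 2.522.
Fraction of consumed R going to S: r_S/(r_S+r_T) = 0.2642.
C_S = 0.2642·C_{R0}·X = 0.2642×3.45×0.442 = 0.403 kmol/m³.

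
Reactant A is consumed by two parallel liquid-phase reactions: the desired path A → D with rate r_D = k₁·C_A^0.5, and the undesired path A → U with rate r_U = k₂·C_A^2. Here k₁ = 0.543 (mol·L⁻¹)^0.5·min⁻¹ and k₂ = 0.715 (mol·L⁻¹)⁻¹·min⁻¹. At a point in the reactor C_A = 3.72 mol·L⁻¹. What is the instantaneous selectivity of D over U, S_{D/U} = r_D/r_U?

S_{D/U} = r_D/r_U = (k₁·C_A^0.5)/(k₂·C_A^2) = (k₁/k₂)·C_A^-1.5.
= (0.543×3.720^0.5) / (0.715×3.720^2) = 1.047/9.894 = 0.106.
The undesired path is higher order in A, so low C_A (CSTR or dilute feed) favours D.

0.106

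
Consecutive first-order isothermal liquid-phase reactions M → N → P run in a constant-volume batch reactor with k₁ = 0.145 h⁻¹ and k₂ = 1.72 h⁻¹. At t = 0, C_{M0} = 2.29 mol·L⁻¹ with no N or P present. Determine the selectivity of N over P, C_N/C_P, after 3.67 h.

0.150

The intermediate concentration in a first-order A→B→C sequence is C_N = k₁C_{M0}(e^(−k₁t) − e^(−k₂t))/(k₂−k₁).
e^(−k₁t) = e^(−0.145×3.67) = e^(−0.5321) = 0.5873; e^(−k₂t) = e^(−6.312) = 0.001814.
C_N = 0.145×2.29/(1.72−0.145) × (0.5873−0.001814) = 0.2108×0.5855 = 0.1234 mol·L⁻¹.
C_M = C_{M0}e^(−k₁t) = 1.345 mol·L⁻¹, so C_P = C_{M0}−C_M−C_N = 0.8215 mol·L⁻¹; C_N/C_P = 0.150.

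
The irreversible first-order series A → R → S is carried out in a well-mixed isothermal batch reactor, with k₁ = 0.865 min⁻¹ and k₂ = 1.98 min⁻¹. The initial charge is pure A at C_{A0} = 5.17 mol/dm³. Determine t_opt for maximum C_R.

The intermediate peaks when r₁ = r₂, i.e. k₁e^(−k₁t) = k₂e^(−k₂t), giving t_opt = ln(k₂/k₁)/(k₂−k₁).
= ln(1.98/0.865)/(1.98−0.865) = ln(2.289)/1.115 = 0.8281/1.115 = 0.743 min.

0.743 min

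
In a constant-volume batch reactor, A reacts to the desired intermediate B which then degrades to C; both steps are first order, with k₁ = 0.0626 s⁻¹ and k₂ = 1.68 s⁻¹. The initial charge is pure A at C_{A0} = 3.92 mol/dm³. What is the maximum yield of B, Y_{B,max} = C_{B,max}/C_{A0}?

At the optimum, C_{B,max}/C_{A0} = (k₁/k₂)^[k₂/(k₂−k₁)].
= (0.0626/1.68)^(1.68/(1.68−0.0626)) = (0.03726)^(1.039) = 0.03281.

0.0328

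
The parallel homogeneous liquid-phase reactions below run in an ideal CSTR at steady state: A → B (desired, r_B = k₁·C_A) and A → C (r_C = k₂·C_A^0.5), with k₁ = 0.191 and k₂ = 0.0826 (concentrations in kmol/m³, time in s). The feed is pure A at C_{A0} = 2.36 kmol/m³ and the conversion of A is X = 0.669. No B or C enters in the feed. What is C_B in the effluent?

1.06 kmol/m³

Exit C_A = C_{A0}(1−X) = 2.36×0.331 = 0.7812 kmol/m³.
In a CSTR the entire volume is at exit conditions, so r_B = 0.191×0.7812 = 0.1492 and r_C = 0.0826×0.7812^0.5 = 0.07300.
Fraction of consumed A going to B: r_B/(r_B+r_C) = 0.6715.
C_B = 0.6715·C_{A0}·X = 0.6715×2.36×0.669 = 1.06 kmol/m³.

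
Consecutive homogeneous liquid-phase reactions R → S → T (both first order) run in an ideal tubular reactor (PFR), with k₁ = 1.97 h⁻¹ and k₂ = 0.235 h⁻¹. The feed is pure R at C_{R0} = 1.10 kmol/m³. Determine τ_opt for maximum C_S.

For first-order series the maximum of C_S occurs at τ_opt = ln(k₂/k₁)/(k₂−k₁).
= ln(0.235/1.97)/(0.235−1.97) = ln(0.1193)/-1.735 = -2.126/-1.735 = 1.23 h.

1.23 h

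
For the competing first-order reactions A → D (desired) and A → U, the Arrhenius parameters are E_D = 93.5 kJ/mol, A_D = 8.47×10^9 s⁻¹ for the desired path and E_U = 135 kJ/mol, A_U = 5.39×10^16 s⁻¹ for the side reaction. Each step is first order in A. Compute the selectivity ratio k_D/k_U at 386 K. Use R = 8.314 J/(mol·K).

0.0649

With equal orders, S_{D/U} = k_D/k_U = (A_D/A_U)·exp[(E_U−E_D)/(RT)].
(E_U−E_D)/(RT) = (135−93.5)×10³/(8.314×386) = 41500/3209 = 12.93.
k_D/k_U = (8.47×10^9/5.39×10^16)·exp(12.93) = 1.571×10^-7 × 4.131×10^5 = 0.0649.
Since E_D < E_U, lowering the temperature improves selectivity toward D.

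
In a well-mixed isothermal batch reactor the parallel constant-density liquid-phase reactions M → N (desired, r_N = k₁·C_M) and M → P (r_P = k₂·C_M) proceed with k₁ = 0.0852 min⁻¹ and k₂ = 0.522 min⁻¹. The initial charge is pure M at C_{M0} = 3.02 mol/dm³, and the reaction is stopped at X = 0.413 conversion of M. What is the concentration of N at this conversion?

C_M = C_{M0}(1−X) = 1.773 mol/dm³.
Both paths are first order in M, so the instantaneous fraction to N is constant: dC_N/d(−C_M) = k₁/(k₁+k₂) = 0.1403.
C_N = 0.1403·(C_{M0}−C_M) = 0.1403×1.247 = 0.175 mol/dm³.

0.175 mol/dm³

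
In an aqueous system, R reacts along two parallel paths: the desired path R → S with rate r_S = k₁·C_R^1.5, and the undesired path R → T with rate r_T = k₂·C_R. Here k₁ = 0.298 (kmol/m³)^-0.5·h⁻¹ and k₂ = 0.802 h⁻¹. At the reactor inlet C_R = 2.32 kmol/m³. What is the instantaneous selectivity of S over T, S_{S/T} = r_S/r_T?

S_{S/T} = r_S/r_T = (k₁·C_R^1.5)/(k₂·C_R) = (k₁/k₂)·C_R^0.5.
= (0.298×2.320^1.5) / (0.802×2.320) = 1.053/1.861 = 0.566.

0.566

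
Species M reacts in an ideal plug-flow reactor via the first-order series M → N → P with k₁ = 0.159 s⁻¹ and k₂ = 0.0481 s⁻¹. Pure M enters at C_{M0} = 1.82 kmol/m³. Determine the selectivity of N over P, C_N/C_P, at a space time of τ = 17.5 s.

The intermediate concentration in a first-order A→B→C sequence is C_N = k₁C_{M0}(e^(−k₁τ) − e^(−k₂τ))/(k₂−k₁).
e^(−k₁τ) = e^(−0.159×17.5) = e^(−2.783) = 0.06188; e^(−k₂τ) = e^(−0.8417) = 0.4310.
C_N = 0.159×1.82/(0.0481−0.159) × (0.06188−0.4310) = (-2.609)×(-0.3691) = 0.9630 kmol/m³.
C_M = C_{M0}e^(−k₁τ) = 0.1126 kmol/m³, so C_P = C_{M0}−C_M−C_N = 0.7443 kmol/m³; C_N/C_P = 1.29.

1.29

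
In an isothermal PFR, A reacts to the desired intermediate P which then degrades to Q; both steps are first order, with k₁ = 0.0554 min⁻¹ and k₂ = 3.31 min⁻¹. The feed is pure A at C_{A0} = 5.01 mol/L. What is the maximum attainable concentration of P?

0.0782 mol/L

At the optimum, C_{P,max}/C_{A0} = (k₁/k₂)^[k₂/(k₂−k₁)].
= (0.0554/3.31)^(3.31/(3.31−0.0554)) = (0.01674)^(1.017) = 0.01561.
C_{P,max} = 0.01561×5.01 = 0.0782 mol/L.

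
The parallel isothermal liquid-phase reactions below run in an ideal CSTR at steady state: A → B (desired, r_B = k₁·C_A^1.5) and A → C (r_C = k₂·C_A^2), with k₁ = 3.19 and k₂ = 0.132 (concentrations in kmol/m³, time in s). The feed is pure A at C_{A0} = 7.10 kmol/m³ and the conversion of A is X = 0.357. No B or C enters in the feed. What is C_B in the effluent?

Exit C_A = C_{A0}(1−X) = 7.10×0.643 = 4.565 kmol/m³.
A CSTR operates uniformly at the exit composition, giving r_B = 31.12 and r_C = 2.751 (each k·C_A^n at C_A = 4.565).
Fraction of consumed A going to B: r_B/(r_B+r_C) = 0.9188.
C_B = 0.9188·C_{A0}·X = 0.9188×7.10×0.357 = 2.33 kmol/m³.

2.33 kmol/m³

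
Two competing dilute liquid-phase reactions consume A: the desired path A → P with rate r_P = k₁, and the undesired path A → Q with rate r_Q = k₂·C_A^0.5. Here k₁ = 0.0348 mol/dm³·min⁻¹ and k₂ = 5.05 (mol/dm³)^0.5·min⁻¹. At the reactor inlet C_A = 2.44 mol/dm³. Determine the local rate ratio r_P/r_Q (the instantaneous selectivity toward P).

S_{P/Q} = r_P/r_Q = (k₁)/(k₂·C_A^0.5) = (k₁/k₂)·C_A^-0.5.
= (0.0348) / (5.05×2.440^0.5) = 0.03480/7.888 = 0.00441.
The undesired path is higher order in A, so low C_A (CSTR or dilute feed) favours P.

0.00441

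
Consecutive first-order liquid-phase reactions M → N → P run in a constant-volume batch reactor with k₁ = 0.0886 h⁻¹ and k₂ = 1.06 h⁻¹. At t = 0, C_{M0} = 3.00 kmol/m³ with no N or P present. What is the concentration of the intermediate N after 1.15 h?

0.166 kmol/m³

For first-order series with pure M initially, C_N(t) = k₁C_{M0}/(k₂−k₁)·(e^(−k₁t) − e^(−k₂t)).
e^(−k₁t) = e^(−0.0886×1.15) = e^(−0.1019) = 0.9031; e^(−k₂t) = e^(−1.219) = 0.2955.
C_N = 0.0886×3.00/(1.06−0.0886) × (0.9031−0.2955) = 0.2736×0.6076 = 0.1663 kmol/m³.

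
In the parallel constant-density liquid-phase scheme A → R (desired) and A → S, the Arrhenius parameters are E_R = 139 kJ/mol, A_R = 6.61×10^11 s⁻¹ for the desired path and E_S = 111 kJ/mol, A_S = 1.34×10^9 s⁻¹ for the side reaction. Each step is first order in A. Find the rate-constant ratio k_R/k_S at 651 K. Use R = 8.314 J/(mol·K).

2.79

With equal orders, S_{R/S} = k_R/k_S = (A_R/A_S)·exp[(E_S−E_R)/(RT)].
(E_S−E_R)/(RT) = (111−139)×10³/(8.314×651) = -28000/5412 = -5.173.
k_R/k_S = (6.61×10^11/1.34×10^9)·exp(-5.173) = 493.3 × 0.005666 = 2.79.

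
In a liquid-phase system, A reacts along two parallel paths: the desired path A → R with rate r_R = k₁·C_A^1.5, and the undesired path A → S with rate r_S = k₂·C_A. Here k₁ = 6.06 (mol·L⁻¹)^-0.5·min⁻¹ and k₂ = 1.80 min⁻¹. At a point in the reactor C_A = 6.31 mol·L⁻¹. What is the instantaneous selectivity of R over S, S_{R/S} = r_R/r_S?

8.46

S_{R/S} = r_R/r_S = (k₁·C_A^1.5)/(k₂·C_A) = (k₁/k₂)·C_A^0.5.
= (6.06×6.310^1.5) / (1.80×6.310) = 96.05/11.36 = 8.46.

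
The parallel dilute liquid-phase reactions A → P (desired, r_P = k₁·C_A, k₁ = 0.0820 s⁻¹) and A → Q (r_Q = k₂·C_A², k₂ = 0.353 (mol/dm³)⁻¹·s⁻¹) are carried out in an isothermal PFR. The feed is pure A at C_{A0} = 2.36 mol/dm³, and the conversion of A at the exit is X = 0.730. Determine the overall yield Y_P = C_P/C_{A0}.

C_A = C_{A0}(1−X) = 0.6372 mol/dm³.
Along a PFR/batch, dC_P/dC_A = −r_P/(r_P+r_Q) = −k₁/(k₁+k₂·C_A).
Integrating from C_{A0} to C_A: C_P = (0.0820/0.353)·ln[(0.0820+0.353·2.36)/(0.0820+0.353·0.637)] = 0.2323·ln(0.9151/0.3069) = 0.2538 mol/dm³.
Y_P = C_P/C_{A0} = 0.2538/2.36 = 0.108.

0.108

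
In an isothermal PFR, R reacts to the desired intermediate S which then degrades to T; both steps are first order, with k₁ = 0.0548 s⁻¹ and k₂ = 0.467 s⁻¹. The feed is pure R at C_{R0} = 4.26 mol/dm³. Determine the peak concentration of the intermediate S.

For a first-order series the maximum intermediate yield is C_{S,max}/C_{R0} = (k₁/k₂)^[k₂/(k₂−k₁)].
= (0.0548/0.467)^(0.467/(0.467−0.0548)) = (0.1173)^(1.133) = 0.08826.
C_{S,max} = 0.08826×4.26 = 0.376 mol/dm³.

0.376 mol/dm³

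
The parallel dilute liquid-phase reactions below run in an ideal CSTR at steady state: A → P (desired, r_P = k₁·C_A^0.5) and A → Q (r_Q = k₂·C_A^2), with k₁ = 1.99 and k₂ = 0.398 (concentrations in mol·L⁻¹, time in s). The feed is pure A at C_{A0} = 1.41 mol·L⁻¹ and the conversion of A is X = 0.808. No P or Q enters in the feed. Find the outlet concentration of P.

1.11 mol·L⁻¹

Exit C_A = C_{A0}(1−X) = 1.41×0.192 = 0.2707 mol·L⁻¹.
In a CSTR the entire volume is at exit conditions, so r_P = 1.99×0.2707^0.5 = 1.035 and r_Q = 0.398×0.2707^2 = 0.02917.
Fraction of consumed A going to P: r_P/(r_P+r_Q) = 0.9726.
C_P = 0.9726·C_{A0}·X = 0.9726×1.41×0.808 = 1.11 mol·L⁻¹.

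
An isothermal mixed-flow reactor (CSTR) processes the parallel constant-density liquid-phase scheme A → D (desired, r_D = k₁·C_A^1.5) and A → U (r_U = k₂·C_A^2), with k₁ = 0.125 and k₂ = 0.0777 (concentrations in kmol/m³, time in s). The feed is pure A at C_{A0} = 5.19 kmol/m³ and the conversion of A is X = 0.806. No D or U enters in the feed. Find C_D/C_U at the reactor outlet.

Exit C_A = C_{A0}(1−X) = 5.19×0.194 = 1.007 kmol/m³.
In a CSTR the entire volume is at exit conditions, so r_D = 0.125×1.007^1.5 = 0.1263 and r_U = 0.0777×1.007^2 = 0.07877.
Overall selectivity = C_D/C_U = r_Dτ/(r_Uτ) = r_D/r_U = 1.60.

1.60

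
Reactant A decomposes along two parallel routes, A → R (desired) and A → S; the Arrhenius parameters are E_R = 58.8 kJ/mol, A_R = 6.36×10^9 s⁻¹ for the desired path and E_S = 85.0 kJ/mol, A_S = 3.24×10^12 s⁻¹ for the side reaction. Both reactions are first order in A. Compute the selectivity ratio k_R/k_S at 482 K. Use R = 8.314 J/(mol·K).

1.36

Since both paths have the same order in A, the concentration cancels and S_{R/S} = k_R/k_S = (A_R/A_S)·exp[(E_S−E_R)/(RT)].
(E_S−E_R)/(RT) = (85.0−58.8)×10³/(8.314×482) = 26200/4007 = 6.538.
k_R/k_S = (6.36×10^9/3.24×10^12)·exp(6.538) = 0.001963 × 690.9 = 1.36.
Since E_R < E_S, lowering the temperature improves selectivity toward R.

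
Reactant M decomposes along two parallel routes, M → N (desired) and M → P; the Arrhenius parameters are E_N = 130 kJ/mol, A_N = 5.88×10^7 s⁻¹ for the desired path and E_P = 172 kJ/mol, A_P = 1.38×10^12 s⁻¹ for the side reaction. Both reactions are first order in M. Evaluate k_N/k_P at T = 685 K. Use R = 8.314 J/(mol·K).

0.0680

With equal orders, S_{N/P} = k_N/k_P = (A_N/A_P)·exp[(E_P−E_N)/(RT)].
(E_P−E_N)/(RT) = (172−130)×10³/(8.314×685) = 42000/5695 = 7.375.
k_N/k_P = (5.88×10^7/1.38×10^12)·exp(7.375) = 4.261×10^-5 × 1595 = 0.0680.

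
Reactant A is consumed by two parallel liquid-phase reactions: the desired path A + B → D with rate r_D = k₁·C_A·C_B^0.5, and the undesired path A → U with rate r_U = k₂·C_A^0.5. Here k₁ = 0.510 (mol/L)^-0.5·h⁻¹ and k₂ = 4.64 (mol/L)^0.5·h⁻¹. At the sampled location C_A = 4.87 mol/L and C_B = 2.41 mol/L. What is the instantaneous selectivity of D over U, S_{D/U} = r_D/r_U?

0.377

S_{D/U} = r_D/r_U = (k₁·C_A·C_B^0.5)/(k₂·C_A^0.5) = (k₁/k₂)·C_A^0.5·C_B^0.5.
= (0.510×4.870×2.410^0.5) / (4.64×4.870^0.5) = 3.856/10.24 = 0.377.
Since the desired path is higher order in A, keeping C_A high (PFR or concentrated feed) favours D.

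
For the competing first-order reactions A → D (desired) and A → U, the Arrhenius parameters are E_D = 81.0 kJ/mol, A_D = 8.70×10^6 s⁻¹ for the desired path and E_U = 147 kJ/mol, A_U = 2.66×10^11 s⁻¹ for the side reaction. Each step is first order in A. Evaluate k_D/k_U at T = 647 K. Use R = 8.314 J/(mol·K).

6.97

With equal orders, S_{D/U} = k_D/k_U = (A_D/A_U)·exp[(E_U−E_D)/(RT)].
(E_U−E_D)/(RT) = (147−81.0)×10³/(8.314×647) = 66000/5379 = 12.27.
k_D/k_U = (8.70×10^6/2.66×10^11)·exp(12.27) = 3.271×10^-5 × 2.131×10^5 = 6.97.
Since E_D < E_U, lowering the temperature improves selectivity toward D.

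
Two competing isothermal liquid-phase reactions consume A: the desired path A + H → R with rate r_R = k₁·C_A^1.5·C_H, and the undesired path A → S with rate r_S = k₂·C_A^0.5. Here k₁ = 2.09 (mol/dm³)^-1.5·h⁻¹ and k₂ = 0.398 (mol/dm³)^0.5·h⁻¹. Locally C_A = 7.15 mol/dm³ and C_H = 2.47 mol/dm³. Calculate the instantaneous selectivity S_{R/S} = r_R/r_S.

S_{R/S} = r_R/r_S = (k₁·C_A^1.5·C_H)/(k₂·C_A^0.5) = (k₁/k₂)·C_A·C_H.
= (2.09×7.150^1.5×2.470) / (0.398×7.150^0.5) = 98.70/1.064 = 92.7.
Since the desired path is higher order in A, keeping C_A high (PFR or concentrated feed) favours R.

92.7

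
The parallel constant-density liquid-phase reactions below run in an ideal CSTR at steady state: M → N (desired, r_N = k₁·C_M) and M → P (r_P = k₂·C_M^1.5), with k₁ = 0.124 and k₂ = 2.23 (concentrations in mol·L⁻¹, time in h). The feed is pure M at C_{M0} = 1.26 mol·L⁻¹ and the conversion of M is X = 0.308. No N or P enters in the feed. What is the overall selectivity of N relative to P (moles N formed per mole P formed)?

Exit C_M = C_{M0}(1−X) = 1.26×0.692 = 0.8719 mol·L⁻¹.
Rates in a CSTR are evaluated at the outlet concentration: r_N = 0.124×0.8719 = 0.1081, r_P = 2.23×0.8719^1.5 = 1.816.
Overall selectivity = C_N/C_P = r_Nτ/(r_Pτ) = r_N/r_P = 0.0595.

0.0595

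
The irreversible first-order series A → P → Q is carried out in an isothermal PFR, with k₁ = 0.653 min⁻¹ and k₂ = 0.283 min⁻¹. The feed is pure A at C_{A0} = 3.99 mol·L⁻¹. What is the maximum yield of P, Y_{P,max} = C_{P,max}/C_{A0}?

For a first-order series the maximum intermediate yield is C_{P,max}/C_{A0} = (k₁/k₂)^[k₂/(k₂−k₁)].
= (0.653/0.283)^(0.283/(0.283−0.653)) = (2.307)^(-0.7649) = 0.5275.

0.528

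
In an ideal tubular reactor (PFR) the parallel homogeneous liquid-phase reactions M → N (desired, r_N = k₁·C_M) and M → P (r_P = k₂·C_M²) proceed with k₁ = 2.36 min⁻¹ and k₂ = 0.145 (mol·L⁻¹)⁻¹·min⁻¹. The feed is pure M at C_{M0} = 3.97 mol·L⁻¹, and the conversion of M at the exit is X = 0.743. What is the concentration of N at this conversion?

C_M = C_{M0}(1−X) = 1.020 mol·L⁻¹.
Along a PFR/batch, dC_N/dC_M = −r_N/(r_N+r_P) = −k₁/(k₁+k₂·C_M).
Integrating from C_{M0} to C_M: C_N = (2.36/0.145)·ln[(2.36+0.145·3.97)/(2.36+0.145·1.02)] = 16.28·ln(2.936/2.508) = 2.563 mol·L⁻¹.

2.56 mol·L⁻¹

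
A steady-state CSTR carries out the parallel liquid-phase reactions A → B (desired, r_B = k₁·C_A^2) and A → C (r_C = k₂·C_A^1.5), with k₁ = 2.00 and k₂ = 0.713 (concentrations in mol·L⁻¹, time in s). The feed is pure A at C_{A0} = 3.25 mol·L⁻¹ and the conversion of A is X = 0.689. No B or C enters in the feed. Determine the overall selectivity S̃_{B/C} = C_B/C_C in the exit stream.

2.82

Exit C_A = C_{A0}(1−X) = 3.25×0.311 = 1.011 mol·L⁻¹.
A CSTR operates uniformly at the exit composition, giving r_B = 2.043 and r_C = 0.7245 (each k·C_A^n at C_A = 1.011).
Overall selectivity = C_B/C_C = r_Bτ/(r_Cτ) = r_B/r_C = 2.82.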